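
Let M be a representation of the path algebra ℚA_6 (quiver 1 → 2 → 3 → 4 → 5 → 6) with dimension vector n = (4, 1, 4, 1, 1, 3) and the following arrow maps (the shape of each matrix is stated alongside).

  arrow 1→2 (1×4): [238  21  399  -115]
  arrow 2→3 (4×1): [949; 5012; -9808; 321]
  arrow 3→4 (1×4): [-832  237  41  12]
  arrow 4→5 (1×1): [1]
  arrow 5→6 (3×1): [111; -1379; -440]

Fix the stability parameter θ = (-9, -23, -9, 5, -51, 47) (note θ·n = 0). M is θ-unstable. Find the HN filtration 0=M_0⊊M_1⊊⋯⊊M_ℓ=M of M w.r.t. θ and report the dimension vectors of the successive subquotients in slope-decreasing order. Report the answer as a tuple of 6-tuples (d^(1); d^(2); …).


Barcode: M ≅ I[1,1]^3, I[1,3], I[3,3]^2, I[3,6], I[6,6]^2. HN layers by μ_θ (4 steps, strictly decreasing):
  μ^(1)=47; μ^(2)=-9; μ^(3)=-16; μ^(4)=-55/3

((0, 0, 0, 0, 0, 3); (3, 0, 3, 0, 0, 0); (1, 1, 0, 0, 0, 0); (0, 0, 1, 1, 1, 0))


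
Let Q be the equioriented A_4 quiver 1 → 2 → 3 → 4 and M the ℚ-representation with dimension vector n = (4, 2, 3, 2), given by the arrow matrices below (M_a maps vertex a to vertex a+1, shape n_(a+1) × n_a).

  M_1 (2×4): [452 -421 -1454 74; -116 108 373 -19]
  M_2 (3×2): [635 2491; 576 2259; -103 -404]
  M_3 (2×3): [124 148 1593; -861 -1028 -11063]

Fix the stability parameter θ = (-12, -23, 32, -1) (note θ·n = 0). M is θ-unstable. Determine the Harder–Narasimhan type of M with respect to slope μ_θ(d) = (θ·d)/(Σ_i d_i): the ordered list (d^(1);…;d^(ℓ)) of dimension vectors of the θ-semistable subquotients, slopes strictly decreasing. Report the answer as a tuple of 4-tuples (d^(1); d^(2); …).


Barcode: M ≅ I[1,1]^2, I[1,4]^2, I[3,3]. HN layers by μ_θ (4 steps, strictly decreasing):
  μ^(1)=32; μ^(2)=31/2; μ^(3)=-12; μ^(4)=-35/2

((0, 0, 1, 0); (0, 0, 2, 2); (2, 0, 0, 0); (2, 2, 0, 0))


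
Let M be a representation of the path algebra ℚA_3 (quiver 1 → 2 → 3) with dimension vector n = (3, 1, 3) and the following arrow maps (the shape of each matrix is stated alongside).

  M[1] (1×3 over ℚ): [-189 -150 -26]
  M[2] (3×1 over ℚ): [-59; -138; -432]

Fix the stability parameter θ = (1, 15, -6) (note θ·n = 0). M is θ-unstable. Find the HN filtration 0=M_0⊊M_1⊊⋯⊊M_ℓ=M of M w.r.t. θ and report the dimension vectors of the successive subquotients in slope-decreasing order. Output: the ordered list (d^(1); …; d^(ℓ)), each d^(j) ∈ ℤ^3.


Via rank(M_{q-1}∘⋯∘M_p): M ≅ I[1,1]^2, I[1,3], I[3,3]^2.
μ_θ-semistable layers: μ^(1)=9/2; μ^(2)=1; μ^(3)=-6

((0, 1, 1); (3, 0, 0); (0, 0, 2))


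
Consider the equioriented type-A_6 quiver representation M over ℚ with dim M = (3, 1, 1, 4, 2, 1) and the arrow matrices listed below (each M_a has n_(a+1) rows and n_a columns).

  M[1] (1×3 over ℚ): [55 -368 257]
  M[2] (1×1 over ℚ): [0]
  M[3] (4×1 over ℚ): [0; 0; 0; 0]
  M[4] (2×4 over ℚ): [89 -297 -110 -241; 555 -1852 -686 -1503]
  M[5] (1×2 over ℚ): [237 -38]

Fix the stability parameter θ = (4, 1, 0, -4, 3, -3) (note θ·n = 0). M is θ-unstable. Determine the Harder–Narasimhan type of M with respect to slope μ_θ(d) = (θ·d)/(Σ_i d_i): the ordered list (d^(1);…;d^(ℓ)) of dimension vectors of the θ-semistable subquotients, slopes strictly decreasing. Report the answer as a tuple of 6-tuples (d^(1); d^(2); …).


Via rank(M_{q-1}∘⋯∘M_p): M ≅ I[1,1]^2, I[1,2], I[3,3], I[4,4]^2, I[4,5], I[4,6].
μ_θ-semistable layers: μ^(1)=4; μ^(2)=3; μ^(3)=5/2; μ^(4)=0; μ^(5)=-4

((2, 0, 0, 0, 0, 0); (0, 0, 0, 0, 1, 0); (1, 1, 0, 0, 0, 0); (0, 0, 1, 0, 1, 1); (0, 0, 0, 4, 0, 0))


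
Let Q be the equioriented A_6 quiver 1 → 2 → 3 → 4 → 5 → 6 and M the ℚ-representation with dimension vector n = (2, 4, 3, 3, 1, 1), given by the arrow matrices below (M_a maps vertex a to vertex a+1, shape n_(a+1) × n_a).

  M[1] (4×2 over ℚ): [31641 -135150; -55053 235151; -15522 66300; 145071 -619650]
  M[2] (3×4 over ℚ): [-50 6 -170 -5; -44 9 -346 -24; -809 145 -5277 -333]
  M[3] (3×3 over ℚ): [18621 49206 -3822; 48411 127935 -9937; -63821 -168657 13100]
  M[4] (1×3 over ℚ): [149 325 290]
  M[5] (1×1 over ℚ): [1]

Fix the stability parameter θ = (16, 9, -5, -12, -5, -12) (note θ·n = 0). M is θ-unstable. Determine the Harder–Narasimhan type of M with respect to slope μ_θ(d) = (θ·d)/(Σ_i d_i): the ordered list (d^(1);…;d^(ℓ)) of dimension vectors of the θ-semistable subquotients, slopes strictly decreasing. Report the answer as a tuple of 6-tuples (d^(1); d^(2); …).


Via rank(M_{q-1}∘⋯∘M_p): M ≅ I[1,4]^2, I[2,2], I[2,6].
μ_θ-semistable layers: μ^(1)=9; μ^(2)=2; μ^(3)=-5

((0, 1, 0, 0, 0, 0); (2, 2, 2, 2, 0, 0); (0, 1, 1, 1, 1, 1))


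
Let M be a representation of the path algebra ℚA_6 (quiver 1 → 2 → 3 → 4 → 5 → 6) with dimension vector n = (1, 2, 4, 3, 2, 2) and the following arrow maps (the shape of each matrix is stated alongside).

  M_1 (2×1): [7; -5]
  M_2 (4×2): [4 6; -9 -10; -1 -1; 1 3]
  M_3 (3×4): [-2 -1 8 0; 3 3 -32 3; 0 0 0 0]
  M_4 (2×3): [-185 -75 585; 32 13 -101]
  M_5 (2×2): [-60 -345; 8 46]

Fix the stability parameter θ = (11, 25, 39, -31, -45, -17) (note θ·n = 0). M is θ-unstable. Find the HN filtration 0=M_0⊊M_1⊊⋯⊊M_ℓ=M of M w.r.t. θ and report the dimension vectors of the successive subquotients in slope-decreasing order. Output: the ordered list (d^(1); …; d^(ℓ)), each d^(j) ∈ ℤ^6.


Interval decomposition of M: I[1,6], I[2,5], I[3,3]^2, I[4,4], I[6,6].
HN type (ℓ=4): μ^(1)=39; μ^(2)=-3; μ^(3)=-17; μ^(4)=-31

((0, 0, 2, 0, 0, 0); (1, 2, 2, 2, 2, 1); (0, 0, 0, 0, 0, 1); (0, 0, 0, 1, 0, 0))


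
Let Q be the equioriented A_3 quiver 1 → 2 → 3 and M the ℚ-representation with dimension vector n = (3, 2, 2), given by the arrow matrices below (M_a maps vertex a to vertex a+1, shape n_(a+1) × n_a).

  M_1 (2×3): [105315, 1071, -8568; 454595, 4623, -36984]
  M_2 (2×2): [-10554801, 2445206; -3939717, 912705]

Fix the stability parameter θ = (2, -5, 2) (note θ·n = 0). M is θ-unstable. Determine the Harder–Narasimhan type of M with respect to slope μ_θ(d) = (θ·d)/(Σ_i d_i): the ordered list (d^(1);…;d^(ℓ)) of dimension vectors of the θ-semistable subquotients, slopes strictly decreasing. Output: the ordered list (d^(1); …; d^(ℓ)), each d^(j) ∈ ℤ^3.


Barcode: M ≅ I[1,1]^2, I[1,3], I[2,3]. HN layers by μ_θ (3 steps, strictly decreasing):
  μ^(1)=2; μ^(2)=-3/2; μ^(3)=-5

((2, 0, 2); (1, 1, 0); (0, 1, 0))


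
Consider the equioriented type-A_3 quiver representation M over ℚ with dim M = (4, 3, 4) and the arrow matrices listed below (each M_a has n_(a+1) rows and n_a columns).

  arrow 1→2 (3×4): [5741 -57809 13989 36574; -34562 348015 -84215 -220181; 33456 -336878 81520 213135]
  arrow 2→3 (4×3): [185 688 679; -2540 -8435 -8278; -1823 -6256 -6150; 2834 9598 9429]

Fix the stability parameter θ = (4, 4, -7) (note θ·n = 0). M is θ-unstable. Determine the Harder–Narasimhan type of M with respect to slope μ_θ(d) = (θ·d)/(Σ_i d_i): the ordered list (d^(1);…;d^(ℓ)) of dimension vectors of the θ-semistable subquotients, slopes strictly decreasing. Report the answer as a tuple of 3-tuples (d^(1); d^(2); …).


Via rank(M_{q-1}∘⋯∘M_p): M ≅ I[1,1], I[1,3]^3, I[3,3].
μ_θ-semistable layers: μ^(1)=4; μ^(2)=1/3; μ^(3)=-7

((1, 0, 0); (3, 3, 3); (0, 0, 1))


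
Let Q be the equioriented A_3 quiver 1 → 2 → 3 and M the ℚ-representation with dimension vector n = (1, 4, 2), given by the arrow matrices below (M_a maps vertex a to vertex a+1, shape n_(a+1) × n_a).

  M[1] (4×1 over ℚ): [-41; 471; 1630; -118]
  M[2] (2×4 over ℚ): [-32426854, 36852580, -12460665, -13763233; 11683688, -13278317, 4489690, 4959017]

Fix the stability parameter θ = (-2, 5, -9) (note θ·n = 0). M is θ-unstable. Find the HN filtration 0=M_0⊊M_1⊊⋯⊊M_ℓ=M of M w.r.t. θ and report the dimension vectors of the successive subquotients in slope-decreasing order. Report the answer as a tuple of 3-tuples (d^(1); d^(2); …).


Via rank(M_{q-1}∘⋯∘M_p): M ≅ I[1,3], I[2,2]^2, I[2,3].
μ_θ-semistable layers: μ^(1)=5; μ^(2)=-2

((0, 2, 0); (1, 2, 2))


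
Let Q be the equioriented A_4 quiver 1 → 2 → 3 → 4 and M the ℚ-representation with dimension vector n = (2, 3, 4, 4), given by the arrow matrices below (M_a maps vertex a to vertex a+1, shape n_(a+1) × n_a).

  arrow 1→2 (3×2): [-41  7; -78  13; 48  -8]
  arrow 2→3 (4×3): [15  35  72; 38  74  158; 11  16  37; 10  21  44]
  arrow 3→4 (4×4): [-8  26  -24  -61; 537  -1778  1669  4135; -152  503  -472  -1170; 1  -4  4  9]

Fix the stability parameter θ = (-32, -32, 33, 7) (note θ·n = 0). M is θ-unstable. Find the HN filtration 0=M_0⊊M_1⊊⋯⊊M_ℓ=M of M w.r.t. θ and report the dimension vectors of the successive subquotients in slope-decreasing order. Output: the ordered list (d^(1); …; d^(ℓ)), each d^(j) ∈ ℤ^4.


Barcode: M ≅ I[1,4]^2, I[2,4], I[3,4]. HN layers by μ_θ (2 steps, strictly decreasing):
  μ^(1)=20; μ^(2)=-32

((0, 0, 4, 4); (2, 3, 0, 0))


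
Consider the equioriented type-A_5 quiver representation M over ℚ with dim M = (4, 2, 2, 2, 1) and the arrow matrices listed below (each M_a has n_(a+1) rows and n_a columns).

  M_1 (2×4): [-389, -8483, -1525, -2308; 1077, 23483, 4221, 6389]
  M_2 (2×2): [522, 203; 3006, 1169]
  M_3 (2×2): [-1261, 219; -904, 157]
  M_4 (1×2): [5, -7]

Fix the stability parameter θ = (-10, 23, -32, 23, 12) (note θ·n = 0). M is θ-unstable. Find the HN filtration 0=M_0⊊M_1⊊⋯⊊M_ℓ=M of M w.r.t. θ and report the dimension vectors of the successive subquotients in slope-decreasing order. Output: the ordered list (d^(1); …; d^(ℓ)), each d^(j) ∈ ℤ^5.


Interval decomposition of M: I[1,1]^2, I[1,2], I[1,5], I[3,4].
HN type (ℓ=5): μ^(1)=23; μ^(2)=35/2; μ^(3)=-9/2; μ^(4)=-10; μ^(5)=-32

((0, 1, 0, 1, 0); (0, 0, 0, 1, 1); (0, 1, 1, 0, 0); (4, 0, 0, 0, 0); (0, 0, 1, 0, 0))


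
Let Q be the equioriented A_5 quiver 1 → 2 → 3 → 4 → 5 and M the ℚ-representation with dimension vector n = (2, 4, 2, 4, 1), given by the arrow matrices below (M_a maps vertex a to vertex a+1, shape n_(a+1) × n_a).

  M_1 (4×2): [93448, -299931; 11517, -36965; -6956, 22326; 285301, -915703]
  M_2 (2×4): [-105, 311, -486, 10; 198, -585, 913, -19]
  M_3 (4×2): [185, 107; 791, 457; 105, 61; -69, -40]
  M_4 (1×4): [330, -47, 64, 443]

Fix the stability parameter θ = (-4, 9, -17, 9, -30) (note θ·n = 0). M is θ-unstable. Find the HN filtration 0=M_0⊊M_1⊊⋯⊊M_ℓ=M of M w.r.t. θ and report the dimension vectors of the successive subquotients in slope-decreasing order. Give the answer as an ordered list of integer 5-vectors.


Interval decomposition of M: I[1,4], I[1,5], I[2,2]^2, I[4,4]^2.
HN type (ℓ=3): μ^(1)=9; μ^(2)=-4; μ^(3)=-33/5

((0, 2, 0, 3, 0); (1, 1, 1, 0, 0); (1, 1, 1, 1, 1))


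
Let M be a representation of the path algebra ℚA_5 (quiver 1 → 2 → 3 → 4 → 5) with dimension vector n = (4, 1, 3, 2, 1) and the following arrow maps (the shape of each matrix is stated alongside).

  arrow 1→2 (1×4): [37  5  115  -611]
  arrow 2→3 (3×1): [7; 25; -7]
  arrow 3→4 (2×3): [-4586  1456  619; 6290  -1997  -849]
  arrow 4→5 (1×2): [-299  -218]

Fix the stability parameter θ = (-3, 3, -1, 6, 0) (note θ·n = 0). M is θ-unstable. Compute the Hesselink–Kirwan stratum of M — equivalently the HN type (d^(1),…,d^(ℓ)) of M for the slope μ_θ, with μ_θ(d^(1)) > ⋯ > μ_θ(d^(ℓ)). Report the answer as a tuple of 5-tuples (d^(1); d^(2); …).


Barcode: M ≅ I[1,1]^3, I[1,5], I[3,3], I[3,4]. HN layers by μ_θ (5 steps, strictly decreasing):
  μ^(1)=6; μ^(2)=3; μ^(3)=1; μ^(4)=-1; μ^(5)=-3

((0, 0, 0, 1, 0); (0, 0, 0, 1, 1); (0, 1, 1, 0, 0); (0, 0, 2, 0, 0); (4, 0, 0, 0, 0))


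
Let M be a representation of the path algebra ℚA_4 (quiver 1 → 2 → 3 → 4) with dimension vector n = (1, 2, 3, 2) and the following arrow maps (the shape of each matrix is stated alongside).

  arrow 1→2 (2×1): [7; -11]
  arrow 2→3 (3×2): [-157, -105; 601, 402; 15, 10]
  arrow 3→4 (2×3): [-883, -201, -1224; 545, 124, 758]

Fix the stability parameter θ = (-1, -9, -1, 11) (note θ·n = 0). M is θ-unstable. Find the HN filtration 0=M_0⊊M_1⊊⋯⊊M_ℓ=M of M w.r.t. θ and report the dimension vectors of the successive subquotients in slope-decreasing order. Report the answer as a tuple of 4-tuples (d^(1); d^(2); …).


Via rank(M_{q-1}∘⋯∘M_p): M ≅ I[1,4], I[2,4], I[3,3].
μ_θ-semistable layers: μ^(1)=11; μ^(2)=-1; μ^(3)=-5; μ^(4)=-9

((0, 0, 0, 2); (0, 0, 3, 0); (1, 1, 0, 0); (0, 1, 0, 0))


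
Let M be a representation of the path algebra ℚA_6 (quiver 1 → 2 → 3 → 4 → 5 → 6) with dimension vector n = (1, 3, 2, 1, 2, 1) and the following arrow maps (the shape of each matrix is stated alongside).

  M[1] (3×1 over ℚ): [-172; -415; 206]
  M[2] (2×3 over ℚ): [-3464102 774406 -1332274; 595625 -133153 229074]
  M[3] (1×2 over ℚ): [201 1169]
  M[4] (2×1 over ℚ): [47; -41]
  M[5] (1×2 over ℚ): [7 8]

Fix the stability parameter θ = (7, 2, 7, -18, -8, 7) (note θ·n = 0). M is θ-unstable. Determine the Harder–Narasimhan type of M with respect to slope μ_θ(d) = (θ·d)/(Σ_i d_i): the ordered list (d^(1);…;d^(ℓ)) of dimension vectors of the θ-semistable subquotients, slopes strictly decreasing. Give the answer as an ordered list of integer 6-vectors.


Barcode: M ≅ I[1,6], I[2,2], I[2,3], I[5,5]. HN layers by μ_θ (4 steps, strictly decreasing):
  μ^(1)=7; μ^(2)=2; μ^(3)=-2; μ^(4)=-8

((0, 0, 1, 0, 0, 1); (0, 2, 0, 0, 0, 0); (1, 1, 1, 1, 1, 0); (0, 0, 0, 0, 1, 0))


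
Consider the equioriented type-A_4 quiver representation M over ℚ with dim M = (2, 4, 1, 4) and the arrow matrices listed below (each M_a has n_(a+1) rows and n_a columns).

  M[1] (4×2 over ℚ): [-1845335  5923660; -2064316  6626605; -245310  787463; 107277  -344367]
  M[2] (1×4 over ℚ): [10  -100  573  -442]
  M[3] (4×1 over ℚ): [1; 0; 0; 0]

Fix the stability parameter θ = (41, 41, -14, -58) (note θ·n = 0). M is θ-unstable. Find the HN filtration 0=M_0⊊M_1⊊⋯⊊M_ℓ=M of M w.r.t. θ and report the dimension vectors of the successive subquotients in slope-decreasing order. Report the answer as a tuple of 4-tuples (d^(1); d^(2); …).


Barcode: M ≅ I[1,2], I[1,4], I[2,2]^2, I[4,4]^3. HN layers by μ_θ (3 steps, strictly decreasing):
  μ^(1)=41; μ^(2)=5/2; μ^(3)=-58

((1, 3, 0, 0); (1, 1, 1, 1); (0, 0, 0, 3))


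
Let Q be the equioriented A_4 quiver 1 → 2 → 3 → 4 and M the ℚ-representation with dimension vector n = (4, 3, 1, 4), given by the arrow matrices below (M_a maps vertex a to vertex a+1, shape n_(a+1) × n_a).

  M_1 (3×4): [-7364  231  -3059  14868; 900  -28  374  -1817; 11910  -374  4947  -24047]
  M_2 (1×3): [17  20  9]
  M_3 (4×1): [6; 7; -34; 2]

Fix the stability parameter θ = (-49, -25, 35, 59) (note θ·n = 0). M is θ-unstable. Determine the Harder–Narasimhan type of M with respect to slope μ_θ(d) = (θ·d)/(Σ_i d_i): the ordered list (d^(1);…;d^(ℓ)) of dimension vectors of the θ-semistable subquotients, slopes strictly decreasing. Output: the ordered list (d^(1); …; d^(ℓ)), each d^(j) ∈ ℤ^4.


Interval decomposition of M: I[1,1], I[1,2]^2, I[1,4], I[4,4]^3.
HN type (ℓ=4): μ^(1)=59; μ^(2)=35; μ^(3)=-25; μ^(4)=-49

((0, 0, 0, 4); (0, 0, 1, 0); (0, 3, 0, 0); (4, 0, 0, 0))


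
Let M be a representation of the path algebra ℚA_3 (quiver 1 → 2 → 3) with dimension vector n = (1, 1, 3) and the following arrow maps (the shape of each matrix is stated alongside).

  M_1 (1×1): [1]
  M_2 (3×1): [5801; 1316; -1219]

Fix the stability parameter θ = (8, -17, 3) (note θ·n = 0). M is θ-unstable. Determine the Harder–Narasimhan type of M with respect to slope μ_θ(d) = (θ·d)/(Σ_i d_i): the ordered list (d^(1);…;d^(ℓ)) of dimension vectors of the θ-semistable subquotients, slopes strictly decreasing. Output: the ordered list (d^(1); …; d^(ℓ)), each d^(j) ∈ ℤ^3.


Interval decomposition of M: I[1,3], I[3,3]^2.
HN type (ℓ=2): μ^(1)=3; μ^(2)=-9/2

((0, 0, 3); (1, 1, 0))


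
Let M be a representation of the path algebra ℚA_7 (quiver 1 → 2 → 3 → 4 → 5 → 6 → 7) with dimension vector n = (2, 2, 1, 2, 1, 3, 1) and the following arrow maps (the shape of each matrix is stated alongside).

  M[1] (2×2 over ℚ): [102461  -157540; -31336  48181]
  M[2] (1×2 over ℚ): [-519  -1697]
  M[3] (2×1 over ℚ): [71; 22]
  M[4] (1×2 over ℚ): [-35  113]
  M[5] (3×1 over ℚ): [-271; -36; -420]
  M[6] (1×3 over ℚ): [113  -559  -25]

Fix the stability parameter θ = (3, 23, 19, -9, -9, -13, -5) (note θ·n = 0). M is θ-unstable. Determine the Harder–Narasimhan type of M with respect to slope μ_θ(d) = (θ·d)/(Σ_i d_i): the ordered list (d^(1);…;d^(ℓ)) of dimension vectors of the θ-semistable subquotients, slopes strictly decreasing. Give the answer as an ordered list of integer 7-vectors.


Barcode: M ≅ I[1,2], I[1,7], I[4,4], I[6,6]^2. HN layers by μ_θ (5 steps, strictly decreasing):
  μ^(1)=23; μ^(2)=3; μ^(3)=9/7; μ^(4)=-9; μ^(5)=-13

((0, 1, 0, 0, 0, 0, 0); (1, 0, 0, 0, 0, 0, 0); (1, 1, 1, 1, 1, 1, 1); (0, 0, 0, 1, 0, 0, 0); (0, 0, 0, 0, 0, 2, 0))


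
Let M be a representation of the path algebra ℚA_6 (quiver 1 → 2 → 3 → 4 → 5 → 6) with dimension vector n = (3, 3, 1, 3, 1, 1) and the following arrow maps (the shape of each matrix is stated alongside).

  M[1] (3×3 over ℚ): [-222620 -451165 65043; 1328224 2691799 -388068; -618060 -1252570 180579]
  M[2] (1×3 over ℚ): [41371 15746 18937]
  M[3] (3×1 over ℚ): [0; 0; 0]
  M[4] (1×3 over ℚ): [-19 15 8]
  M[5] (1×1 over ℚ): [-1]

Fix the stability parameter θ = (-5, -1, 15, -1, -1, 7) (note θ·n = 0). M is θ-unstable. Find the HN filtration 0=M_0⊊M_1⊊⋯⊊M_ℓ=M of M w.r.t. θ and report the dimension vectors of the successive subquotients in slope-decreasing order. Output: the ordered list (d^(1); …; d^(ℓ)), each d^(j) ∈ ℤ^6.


Via rank(M_{q-1}∘⋯∘M_p): M ≅ I[1,1], I[1,2], I[1,3], I[2,2], I[4,4]^2, I[4,6].
μ_θ-semistable layers: μ^(1)=15; μ^(2)=7; μ^(3)=-1; μ^(4)=-5

((0, 0, 1, 0, 0, 0); (0, 0, 0, 0, 0, 1); (0, 3, 0, 3, 1, 0); (3, 0, 0, 0, 0, 0))


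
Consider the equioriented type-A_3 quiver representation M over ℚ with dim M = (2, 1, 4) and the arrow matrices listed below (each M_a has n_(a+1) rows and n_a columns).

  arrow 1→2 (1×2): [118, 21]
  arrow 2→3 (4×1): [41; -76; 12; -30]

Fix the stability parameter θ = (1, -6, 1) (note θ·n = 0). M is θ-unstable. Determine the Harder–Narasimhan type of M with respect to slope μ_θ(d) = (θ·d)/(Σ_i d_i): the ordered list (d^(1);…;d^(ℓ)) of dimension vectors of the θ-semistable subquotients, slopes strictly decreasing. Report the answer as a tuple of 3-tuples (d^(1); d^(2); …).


Via rank(M_{q-1}∘⋯∘M_p): M ≅ I[1,1], I[1,3], I[3,3]^3.
μ_θ-semistable layers: μ^(1)=1; μ^(2)=-5/2

((1, 0, 4); (1, 1, 0))


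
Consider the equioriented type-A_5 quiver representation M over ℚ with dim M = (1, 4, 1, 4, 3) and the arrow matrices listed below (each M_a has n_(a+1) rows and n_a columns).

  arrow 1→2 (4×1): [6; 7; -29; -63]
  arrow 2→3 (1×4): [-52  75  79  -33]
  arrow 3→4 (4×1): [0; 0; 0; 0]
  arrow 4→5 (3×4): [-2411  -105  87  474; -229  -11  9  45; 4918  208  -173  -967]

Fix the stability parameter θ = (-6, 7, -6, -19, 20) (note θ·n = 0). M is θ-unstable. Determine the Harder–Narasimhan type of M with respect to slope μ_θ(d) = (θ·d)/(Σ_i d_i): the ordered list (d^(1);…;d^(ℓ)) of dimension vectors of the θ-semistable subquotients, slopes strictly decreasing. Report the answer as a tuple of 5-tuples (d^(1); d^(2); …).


Barcode: M ≅ I[1,3], I[2,2]^3, I[4,4], I[4,5]^3. HN layers by μ_θ (5 steps, strictly decreasing):
  μ^(1)=20; μ^(2)=7; μ^(3)=1/2; μ^(4)=-6; μ^(5)=-19

((0, 0, 0, 0, 3); (0, 3, 0, 0, 0); (0, 1, 1, 0, 0); (1, 0, 0, 0, 0); (0, 0, 0, 4, 0))


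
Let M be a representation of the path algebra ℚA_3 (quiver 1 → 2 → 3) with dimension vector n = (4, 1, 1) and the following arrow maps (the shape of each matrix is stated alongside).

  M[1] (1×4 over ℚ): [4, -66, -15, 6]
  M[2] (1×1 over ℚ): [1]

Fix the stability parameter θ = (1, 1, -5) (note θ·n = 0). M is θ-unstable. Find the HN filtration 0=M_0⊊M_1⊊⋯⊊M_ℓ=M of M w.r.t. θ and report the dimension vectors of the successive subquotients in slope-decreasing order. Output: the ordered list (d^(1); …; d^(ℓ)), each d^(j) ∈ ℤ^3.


Barcode: M ≅ I[1,1]^3, I[1,3]. HN layers by μ_θ (2 steps, strictly decreasing):
  μ^(1)=1; μ^(2)=-1

((3, 0, 0); (1, 1, 1))


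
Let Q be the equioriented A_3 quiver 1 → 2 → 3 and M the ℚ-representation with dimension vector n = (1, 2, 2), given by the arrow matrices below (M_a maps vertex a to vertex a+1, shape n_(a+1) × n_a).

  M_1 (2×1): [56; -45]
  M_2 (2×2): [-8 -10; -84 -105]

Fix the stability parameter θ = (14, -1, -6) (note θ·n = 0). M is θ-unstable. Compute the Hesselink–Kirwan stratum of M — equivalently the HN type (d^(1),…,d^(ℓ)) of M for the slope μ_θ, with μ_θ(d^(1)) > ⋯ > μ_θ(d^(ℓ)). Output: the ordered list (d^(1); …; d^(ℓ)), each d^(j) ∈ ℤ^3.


Interval decomposition of M: I[1,3], I[2,2], I[3,3].
HN type (ℓ=3): μ^(1)=7/3; μ^(2)=-1; μ^(3)=-6

((1, 1, 1); (0, 1, 0); (0, 0, 1))


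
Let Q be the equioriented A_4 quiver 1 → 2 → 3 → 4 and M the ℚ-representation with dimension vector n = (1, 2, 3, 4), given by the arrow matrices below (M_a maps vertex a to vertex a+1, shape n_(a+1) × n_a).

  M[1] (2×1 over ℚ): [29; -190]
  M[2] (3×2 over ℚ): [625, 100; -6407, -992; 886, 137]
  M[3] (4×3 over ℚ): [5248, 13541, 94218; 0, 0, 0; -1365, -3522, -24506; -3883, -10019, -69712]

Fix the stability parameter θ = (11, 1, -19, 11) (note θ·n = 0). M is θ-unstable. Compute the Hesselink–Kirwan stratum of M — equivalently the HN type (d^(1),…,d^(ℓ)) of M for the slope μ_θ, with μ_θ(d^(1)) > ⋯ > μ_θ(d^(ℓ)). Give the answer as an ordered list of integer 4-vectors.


Via rank(M_{q-1}∘⋯∘M_p): M ≅ I[1,4], I[2,3], I[3,4], I[4,4]^2.
μ_θ-semistable layers: μ^(1)=11; μ^(2)=-7/3; μ^(3)=-9; μ^(4)=-19

((0, 0, 0, 4); (1, 1, 1, 0); (0, 1, 1, 0); (0, 0, 1, 0))


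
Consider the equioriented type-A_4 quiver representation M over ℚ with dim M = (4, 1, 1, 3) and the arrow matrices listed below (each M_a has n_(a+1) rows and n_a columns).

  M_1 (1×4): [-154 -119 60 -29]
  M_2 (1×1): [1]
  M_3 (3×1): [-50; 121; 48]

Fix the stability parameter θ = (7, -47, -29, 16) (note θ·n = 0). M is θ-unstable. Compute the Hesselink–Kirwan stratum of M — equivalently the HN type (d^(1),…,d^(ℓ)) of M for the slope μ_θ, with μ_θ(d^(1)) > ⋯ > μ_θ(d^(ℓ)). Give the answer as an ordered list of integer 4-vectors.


Via rank(M_{q-1}∘⋯∘M_p): M ≅ I[1,1]^3, I[1,4], I[4,4]^2.
μ_θ-semistable layers: μ^(1)=16; μ^(2)=7; μ^(3)=-23

((0, 0, 0, 3); (3, 0, 0, 0); (1, 1, 1, 0))


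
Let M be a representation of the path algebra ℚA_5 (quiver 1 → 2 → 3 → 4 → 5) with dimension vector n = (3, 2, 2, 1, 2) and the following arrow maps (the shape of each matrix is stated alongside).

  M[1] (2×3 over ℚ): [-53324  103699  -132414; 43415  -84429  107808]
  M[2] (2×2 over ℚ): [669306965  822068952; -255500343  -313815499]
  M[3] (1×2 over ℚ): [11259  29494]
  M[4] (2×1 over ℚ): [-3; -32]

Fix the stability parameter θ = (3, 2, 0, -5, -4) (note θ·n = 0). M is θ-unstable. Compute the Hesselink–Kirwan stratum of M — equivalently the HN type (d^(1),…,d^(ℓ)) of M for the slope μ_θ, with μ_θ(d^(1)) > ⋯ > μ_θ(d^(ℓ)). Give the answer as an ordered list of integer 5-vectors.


Interval decomposition of M: I[1,1], I[1,3], I[1,5], I[5,5].
HN type (ℓ=4): μ^(1)=3; μ^(2)=5/3; μ^(3)=-4/5; μ^(4)=-4

((1, 0, 0, 0, 0); (1, 1, 1, 0, 0); (1, 1, 1, 1, 1); (0, 0, 0, 0, 1))


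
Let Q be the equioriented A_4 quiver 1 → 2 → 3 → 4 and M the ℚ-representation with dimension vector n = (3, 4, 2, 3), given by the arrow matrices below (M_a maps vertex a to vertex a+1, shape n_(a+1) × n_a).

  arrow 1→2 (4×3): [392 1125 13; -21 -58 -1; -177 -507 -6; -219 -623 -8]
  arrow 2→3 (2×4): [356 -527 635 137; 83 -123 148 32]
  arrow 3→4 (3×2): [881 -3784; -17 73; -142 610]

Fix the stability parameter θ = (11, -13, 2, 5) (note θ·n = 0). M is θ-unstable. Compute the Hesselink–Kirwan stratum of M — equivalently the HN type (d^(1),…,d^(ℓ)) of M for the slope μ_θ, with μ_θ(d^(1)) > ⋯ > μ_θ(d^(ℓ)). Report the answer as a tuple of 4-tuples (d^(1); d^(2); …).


Interval decomposition of M: I[1,1], I[1,4]^2, I[2,2]^2, I[4,4].
HN type (ℓ=5): μ^(1)=11; μ^(2)=5; μ^(3)=2; μ^(4)=-1; μ^(5)=-13

((1, 0, 0, 0); (0, 0, 0, 3); (0, 0, 2, 0); (2, 2, 0, 0); (0, 2, 0, 0))


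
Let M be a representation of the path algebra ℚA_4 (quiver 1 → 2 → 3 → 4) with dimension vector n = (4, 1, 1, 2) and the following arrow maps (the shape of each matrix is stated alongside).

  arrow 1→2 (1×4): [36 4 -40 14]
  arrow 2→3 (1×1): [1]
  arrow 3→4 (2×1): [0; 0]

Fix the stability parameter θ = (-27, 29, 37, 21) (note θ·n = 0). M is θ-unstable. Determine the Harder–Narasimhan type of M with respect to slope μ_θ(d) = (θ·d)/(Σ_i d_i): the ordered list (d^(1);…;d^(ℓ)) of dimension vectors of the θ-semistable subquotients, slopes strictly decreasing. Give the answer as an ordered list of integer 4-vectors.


Interval decomposition of M: I[1,1]^3, I[1,3], I[4,4]^2.
HN type (ℓ=4): μ^(1)=37; μ^(2)=29; μ^(3)=21; μ^(4)=-27

((0, 0, 1, 0); (0, 1, 0, 0); (0, 0, 0, 2); (4, 0, 0, 0))


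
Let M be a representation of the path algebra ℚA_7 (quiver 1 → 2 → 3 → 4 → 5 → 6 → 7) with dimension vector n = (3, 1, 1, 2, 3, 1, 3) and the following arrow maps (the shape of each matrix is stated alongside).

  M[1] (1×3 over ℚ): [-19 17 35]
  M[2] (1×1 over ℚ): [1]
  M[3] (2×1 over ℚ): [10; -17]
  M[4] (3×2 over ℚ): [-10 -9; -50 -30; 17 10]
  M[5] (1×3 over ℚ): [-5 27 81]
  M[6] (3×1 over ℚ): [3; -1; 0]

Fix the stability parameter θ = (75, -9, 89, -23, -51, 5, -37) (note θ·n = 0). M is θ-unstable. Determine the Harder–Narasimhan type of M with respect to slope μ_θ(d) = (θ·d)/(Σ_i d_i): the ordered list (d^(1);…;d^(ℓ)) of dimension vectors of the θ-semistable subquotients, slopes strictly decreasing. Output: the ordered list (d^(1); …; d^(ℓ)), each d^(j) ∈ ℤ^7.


Interval decomposition of M: I[1,1]^2, I[1,7], I[4,5], I[5,5], I[7,7]^2.
HN type (ℓ=4): μ^(1)=75; μ^(2)=7; μ^(3)=-37; μ^(4)=-51

((2, 0, 0, 0, 0, 0, 0); (1, 1, 1, 1, 1, 1, 1); (0, 0, 0, 1, 1, 0, 2); (0, 0, 0, 0, 1, 0, 0))


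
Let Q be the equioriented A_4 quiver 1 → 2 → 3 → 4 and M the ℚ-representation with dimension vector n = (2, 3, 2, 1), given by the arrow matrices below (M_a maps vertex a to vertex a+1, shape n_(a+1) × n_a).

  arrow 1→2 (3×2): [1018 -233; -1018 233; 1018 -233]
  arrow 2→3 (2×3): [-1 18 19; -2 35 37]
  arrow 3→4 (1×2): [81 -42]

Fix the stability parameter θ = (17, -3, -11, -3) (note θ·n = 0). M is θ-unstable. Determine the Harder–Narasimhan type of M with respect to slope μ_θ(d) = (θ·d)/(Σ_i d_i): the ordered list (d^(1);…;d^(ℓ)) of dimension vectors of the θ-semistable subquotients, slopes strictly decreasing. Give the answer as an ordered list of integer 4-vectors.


Barcode: M ≅ I[1,1], I[1,2], I[2,3], I[2,4]. HN layers by μ_θ (4 steps, strictly decreasing):
  μ^(1)=17; μ^(2)=7; μ^(3)=-3; μ^(4)=-7

((1, 0, 0, 0); (1, 1, 0, 0); (0, 0, 0, 1); (0, 2, 2, 0))


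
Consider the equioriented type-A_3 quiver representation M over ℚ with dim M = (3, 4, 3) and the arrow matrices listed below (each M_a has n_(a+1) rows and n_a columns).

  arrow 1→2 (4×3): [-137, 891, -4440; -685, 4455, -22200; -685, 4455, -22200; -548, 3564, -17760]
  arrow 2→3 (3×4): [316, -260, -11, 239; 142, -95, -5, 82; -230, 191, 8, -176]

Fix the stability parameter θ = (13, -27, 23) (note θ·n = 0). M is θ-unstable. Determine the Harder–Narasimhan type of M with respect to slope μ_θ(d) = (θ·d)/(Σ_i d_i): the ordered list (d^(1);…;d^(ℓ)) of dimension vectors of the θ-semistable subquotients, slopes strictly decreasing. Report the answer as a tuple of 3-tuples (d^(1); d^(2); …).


Interval decomposition of M: I[1,1]^2, I[1,3], I[2,2], I[2,3]^2.
HN type (ℓ=4): μ^(1)=23; μ^(2)=13; μ^(3)=-7; μ^(4)=-27

((0, 0, 3); (2, 0, 0); (1, 1, 0); (0, 3, 0))


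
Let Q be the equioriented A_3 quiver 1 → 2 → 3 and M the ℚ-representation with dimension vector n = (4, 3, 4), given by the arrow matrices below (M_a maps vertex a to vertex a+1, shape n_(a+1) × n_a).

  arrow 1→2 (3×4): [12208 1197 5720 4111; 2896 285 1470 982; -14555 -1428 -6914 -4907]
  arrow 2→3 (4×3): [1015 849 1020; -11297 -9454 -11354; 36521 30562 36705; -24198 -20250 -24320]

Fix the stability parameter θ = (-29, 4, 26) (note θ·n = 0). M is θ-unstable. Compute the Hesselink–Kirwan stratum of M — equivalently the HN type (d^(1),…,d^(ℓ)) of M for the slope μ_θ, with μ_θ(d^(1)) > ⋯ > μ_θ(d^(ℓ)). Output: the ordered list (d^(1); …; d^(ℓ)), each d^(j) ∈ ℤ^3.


Interval decomposition of M: I[1,1], I[1,3]^3, I[3,3].
HN type (ℓ=3): μ^(1)=26; μ^(2)=4; μ^(3)=-29

((0, 0, 4); (0, 3, 0); (4, 0, 0))


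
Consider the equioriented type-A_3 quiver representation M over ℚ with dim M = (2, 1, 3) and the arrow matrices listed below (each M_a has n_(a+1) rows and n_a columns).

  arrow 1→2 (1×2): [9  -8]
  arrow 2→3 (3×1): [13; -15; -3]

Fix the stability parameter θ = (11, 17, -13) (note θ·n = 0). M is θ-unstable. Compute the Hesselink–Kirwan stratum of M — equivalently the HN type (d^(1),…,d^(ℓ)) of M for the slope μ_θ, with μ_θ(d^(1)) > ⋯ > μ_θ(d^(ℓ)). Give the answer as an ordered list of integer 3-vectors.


Barcode: M ≅ I[1,1], I[1,3], I[3,3]^2. HN layers by μ_θ (3 steps, strictly decreasing):
  μ^(1)=11; μ^(2)=5; μ^(3)=-13

((1, 0, 0); (1, 1, 1); (0, 0, 2))


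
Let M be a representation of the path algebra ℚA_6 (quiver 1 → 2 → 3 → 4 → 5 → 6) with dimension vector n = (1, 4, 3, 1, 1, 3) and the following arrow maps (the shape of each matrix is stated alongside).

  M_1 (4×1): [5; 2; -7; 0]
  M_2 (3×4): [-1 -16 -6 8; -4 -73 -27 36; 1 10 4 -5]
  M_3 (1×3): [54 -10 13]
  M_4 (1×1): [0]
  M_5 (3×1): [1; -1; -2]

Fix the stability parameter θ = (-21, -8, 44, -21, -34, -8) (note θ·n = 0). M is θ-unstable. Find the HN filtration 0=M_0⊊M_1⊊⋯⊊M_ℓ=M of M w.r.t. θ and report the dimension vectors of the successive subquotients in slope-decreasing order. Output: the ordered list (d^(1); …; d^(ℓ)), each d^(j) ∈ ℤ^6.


Interval decomposition of M: I[1,4], I[2,2], I[2,3]^2, I[5,6], I[6,6]^2.
HN type (ℓ=5): μ^(1)=44; μ^(2)=23/2; μ^(3)=-8; μ^(4)=-21; μ^(5)=-34

((0, 0, 2, 0, 0, 0); (0, 0, 1, 1, 0, 0); (0, 4, 0, 0, 0, 3); (1, 0, 0, 0, 0, 0); (0, 0, 0, 0, 1, 0))


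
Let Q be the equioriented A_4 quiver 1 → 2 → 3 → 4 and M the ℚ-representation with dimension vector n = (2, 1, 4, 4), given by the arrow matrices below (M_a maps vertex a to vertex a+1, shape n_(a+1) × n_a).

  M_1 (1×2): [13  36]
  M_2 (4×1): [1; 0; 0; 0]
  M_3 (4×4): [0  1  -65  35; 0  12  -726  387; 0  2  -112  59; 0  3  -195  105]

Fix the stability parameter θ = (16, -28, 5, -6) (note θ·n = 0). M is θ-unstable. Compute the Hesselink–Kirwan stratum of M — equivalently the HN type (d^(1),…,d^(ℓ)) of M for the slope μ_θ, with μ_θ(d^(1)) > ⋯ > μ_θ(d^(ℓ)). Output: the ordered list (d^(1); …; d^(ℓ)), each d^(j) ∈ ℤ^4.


Via rank(M_{q-1}∘⋯∘M_p): M ≅ I[1,1], I[1,3], I[3,3], I[3,4]^2, I[4,4]^2.
μ_θ-semistable layers: μ^(1)=16; μ^(2)=5; μ^(3)=-1/2; μ^(4)=-6

((1, 0, 0, 0); (0, 0, 2, 0); (0, 0, 2, 2); (1, 1, 0, 2))


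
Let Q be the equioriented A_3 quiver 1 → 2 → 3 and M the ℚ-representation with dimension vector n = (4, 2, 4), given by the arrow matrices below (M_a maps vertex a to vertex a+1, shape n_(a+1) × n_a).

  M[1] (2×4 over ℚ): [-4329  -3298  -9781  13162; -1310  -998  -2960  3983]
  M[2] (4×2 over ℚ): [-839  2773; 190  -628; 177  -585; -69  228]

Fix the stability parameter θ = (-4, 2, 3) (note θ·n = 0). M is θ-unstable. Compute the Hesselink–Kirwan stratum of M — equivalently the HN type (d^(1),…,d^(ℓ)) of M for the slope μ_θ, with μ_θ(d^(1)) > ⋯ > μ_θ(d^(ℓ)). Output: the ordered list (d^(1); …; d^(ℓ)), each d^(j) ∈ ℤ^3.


Via rank(M_{q-1}∘⋯∘M_p): M ≅ I[1,1]^2, I[1,3]^2, I[3,3]^2.
μ_θ-semistable layers: μ^(1)=3; μ^(2)=2; μ^(3)=-4

((0, 0, 4); (0, 2, 0); (4, 0, 0))


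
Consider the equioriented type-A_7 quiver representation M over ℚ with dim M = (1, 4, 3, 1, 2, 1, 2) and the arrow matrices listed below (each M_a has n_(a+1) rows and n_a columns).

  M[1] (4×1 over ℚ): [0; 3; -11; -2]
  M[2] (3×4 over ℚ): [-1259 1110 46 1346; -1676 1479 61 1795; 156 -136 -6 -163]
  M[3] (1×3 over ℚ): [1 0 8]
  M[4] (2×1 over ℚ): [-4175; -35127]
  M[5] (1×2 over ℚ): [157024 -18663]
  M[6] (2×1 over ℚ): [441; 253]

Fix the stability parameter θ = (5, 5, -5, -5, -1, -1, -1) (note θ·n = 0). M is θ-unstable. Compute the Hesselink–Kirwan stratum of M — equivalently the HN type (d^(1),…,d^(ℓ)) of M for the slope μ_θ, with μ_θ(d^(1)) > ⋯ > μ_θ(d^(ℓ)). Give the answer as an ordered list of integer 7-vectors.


Via rank(M_{q-1}∘⋯∘M_p): M ≅ I[1,7], I[2,2], I[2,3]^2, I[5,5], I[7,7].
μ_θ-semistable layers: μ^(1)=5; μ^(2)=0; μ^(3)=-3/7; μ^(4)=-1

((0, 1, 0, 0, 0, 0, 0); (0, 2, 2, 0, 0, 0, 0); (1, 1, 1, 1, 1, 1, 1); (0, 0, 0, 0, 1, 0, 1))


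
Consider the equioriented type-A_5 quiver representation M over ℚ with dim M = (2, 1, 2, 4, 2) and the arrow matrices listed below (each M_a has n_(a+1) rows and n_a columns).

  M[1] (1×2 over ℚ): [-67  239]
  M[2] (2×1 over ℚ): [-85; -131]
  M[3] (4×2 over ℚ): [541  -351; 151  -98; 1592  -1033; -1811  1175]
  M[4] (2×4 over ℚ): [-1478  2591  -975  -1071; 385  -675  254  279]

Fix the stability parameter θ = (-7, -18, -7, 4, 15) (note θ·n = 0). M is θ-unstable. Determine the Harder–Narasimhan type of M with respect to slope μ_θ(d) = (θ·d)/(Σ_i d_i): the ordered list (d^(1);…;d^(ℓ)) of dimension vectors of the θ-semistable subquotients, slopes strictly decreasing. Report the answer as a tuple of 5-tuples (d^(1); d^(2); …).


Via rank(M_{q-1}∘⋯∘M_p): M ≅ I[1,1], I[1,5], I[3,5], I[4,4]^2.
μ_θ-semistable layers: μ^(1)=15; μ^(2)=4; μ^(3)=-7; μ^(4)=-25/2

((0, 0, 0, 0, 2); (0, 0, 0, 4, 0); (1, 0, 2, 0, 0); (1, 1, 0, 0, 0))


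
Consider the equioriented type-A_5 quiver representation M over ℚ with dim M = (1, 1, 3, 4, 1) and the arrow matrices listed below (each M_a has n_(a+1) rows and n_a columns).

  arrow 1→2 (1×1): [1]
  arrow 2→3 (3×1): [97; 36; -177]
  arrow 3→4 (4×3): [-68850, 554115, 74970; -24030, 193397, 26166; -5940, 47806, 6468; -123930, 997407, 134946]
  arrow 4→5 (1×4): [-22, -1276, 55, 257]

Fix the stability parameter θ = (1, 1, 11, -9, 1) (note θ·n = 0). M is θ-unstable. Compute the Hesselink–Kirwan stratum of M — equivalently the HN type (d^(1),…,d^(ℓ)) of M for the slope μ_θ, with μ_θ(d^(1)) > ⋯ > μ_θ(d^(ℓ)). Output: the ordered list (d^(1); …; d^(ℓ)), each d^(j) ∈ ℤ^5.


Interval decomposition of M: I[1,3], I[3,3], I[3,5], I[4,4]^3.
HN type (ℓ=3): μ^(1)=11; μ^(2)=1; μ^(3)=-9

((0, 0, 2, 0, 0); (1, 1, 1, 1, 1); (0, 0, 0, 3, 0))


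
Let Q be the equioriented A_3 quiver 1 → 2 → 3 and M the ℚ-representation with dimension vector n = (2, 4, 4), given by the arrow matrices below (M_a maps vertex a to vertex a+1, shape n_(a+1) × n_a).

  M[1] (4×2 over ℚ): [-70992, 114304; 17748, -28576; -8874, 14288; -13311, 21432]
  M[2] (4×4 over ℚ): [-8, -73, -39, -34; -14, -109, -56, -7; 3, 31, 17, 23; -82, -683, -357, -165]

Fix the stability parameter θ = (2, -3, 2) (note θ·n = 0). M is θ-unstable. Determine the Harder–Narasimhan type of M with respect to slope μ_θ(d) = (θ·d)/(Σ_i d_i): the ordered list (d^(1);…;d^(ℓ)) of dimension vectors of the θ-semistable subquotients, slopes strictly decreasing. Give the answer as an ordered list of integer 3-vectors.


Via rank(M_{q-1}∘⋯∘M_p): M ≅ I[1,1], I[1,3], I[2,3]^3.
μ_θ-semistable layers: μ^(1)=2; μ^(2)=-1/2; μ^(3)=-3

((1, 0, 4); (1, 1, 0); (0, 3, 0))


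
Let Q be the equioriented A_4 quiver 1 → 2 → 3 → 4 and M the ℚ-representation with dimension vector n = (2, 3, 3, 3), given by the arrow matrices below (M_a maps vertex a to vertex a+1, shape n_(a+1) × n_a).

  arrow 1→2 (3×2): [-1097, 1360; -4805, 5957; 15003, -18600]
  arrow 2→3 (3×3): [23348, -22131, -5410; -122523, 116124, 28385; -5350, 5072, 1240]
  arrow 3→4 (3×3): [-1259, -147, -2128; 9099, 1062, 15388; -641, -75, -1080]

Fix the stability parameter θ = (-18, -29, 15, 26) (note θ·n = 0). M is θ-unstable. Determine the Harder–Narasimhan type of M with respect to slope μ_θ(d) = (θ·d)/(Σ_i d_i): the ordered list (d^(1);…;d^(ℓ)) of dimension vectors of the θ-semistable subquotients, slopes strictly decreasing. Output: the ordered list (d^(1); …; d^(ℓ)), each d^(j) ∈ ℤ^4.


Via rank(M_{q-1}∘⋯∘M_p): M ≅ I[1,4]^2, I[2,3], I[4,4].
μ_θ-semistable layers: μ^(1)=26; μ^(2)=15; μ^(3)=-47/2; μ^(4)=-29

((0, 0, 0, 3); (0, 0, 3, 0); (2, 2, 0, 0); (0, 1, 0, 0))


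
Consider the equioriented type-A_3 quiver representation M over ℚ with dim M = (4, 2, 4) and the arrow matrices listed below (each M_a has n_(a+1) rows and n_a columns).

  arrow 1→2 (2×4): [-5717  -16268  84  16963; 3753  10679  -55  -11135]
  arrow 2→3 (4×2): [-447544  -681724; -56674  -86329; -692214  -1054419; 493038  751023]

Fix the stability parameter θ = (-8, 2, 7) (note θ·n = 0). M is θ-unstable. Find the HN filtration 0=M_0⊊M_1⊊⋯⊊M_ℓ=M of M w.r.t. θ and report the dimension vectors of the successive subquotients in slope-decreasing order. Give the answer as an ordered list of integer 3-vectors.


Barcode: M ≅ I[1,1]^2, I[1,2], I[1,3], I[3,3]^3. HN layers by μ_θ (3 steps, strictly decreasing):
  μ^(1)=7; μ^(2)=2; μ^(3)=-8

((0, 0, 4); (0, 2, 0); (4, 0, 0))


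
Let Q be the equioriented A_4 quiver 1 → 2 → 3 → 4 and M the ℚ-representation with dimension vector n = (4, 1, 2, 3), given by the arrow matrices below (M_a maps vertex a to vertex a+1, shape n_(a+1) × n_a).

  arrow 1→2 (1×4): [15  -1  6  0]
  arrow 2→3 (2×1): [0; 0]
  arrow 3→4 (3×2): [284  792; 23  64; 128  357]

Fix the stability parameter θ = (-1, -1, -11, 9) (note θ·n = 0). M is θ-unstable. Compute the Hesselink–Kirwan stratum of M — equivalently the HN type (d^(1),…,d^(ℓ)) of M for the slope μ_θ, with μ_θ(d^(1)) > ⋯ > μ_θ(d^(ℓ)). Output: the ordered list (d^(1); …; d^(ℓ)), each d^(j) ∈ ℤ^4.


Via rank(M_{q-1}∘⋯∘M_p): M ≅ I[1,1]^3, I[1,2], I[3,4]^2, I[4,4].
μ_θ-semistable layers: μ^(1)=9; μ^(2)=-1; μ^(3)=-11

((0, 0, 0, 3); (4, 1, 0, 0); (0, 0, 2, 0))


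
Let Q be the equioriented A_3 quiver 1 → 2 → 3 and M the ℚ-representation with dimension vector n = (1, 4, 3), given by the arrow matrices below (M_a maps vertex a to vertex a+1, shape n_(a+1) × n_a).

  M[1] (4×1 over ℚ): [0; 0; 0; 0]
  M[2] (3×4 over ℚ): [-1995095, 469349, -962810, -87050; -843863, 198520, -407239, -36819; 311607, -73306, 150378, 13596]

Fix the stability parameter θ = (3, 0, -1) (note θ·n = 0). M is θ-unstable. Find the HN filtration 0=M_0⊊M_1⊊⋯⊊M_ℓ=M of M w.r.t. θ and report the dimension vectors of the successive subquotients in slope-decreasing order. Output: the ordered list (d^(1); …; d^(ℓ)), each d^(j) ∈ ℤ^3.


Barcode: M ≅ I[1,1], I[2,2], I[2,3]^3. HN layers by μ_θ (3 steps, strictly decreasing):
  μ^(1)=3; μ^(2)=0; μ^(3)=-1/2

((1, 0, 0); (0, 1, 0); (0, 3, 3))
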